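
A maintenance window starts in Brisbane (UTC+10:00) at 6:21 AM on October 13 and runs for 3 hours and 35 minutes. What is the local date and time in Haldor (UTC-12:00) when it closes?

11:56 AM on October 12

Convert start to UTC: 6:21 AM − 10:00 = 8:21 PM UTC on Oct 12.
Add 3 hours 35 minutes duration → 11:56 PM UTC.
Haldor is UTC−12:00, so local end time = 11:56 PM − 12:00 = 11:56 AM on Oct 12.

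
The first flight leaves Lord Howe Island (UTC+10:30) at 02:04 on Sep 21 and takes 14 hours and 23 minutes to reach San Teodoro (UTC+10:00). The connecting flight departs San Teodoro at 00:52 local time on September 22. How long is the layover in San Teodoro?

8 hours 55 minutes

Convert departure to UTC: 02:04 − 10:30 = 15:34 UTC on Sep 20.
Add 14 hours 23 minutes flight time → 05:57 UTC (Sep 21).
San Teodoro is UTC+10:00, so local arrival = 05:57 + 10:00 = 15:57 on Sep 21.
Layover = 00:52 − 15:57 (+1 day) = 8 hours 55 minutes.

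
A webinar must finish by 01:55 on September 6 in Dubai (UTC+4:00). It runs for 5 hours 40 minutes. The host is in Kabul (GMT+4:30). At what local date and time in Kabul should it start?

Target end time in UTC: 01:55 − 4:00 = 21:55 on Sep 5.
Subtract 5 hours 40 minutes → start 16:15 UTC on Sep 5.
Kabul is UTC+4:30: 16:15 + 4:30 = 20:45 on Sep 5.

20:45 on September 5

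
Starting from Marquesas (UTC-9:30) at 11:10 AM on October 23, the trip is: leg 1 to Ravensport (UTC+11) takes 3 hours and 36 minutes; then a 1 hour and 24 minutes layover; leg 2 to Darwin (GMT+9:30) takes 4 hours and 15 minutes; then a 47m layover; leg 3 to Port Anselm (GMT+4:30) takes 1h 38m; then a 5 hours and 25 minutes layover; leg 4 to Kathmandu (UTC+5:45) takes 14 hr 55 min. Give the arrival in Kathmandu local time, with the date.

10:25 AM on Oct 25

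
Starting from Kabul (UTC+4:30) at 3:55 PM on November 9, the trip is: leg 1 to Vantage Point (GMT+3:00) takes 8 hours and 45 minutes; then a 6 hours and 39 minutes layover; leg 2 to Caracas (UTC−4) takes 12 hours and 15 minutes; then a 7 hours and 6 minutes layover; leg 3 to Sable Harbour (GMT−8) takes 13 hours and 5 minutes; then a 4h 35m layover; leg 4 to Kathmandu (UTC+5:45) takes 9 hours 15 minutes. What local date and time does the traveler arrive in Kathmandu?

6:50 AM on Nov 12

Convert departure to UTC: 3:55 PM − 4:30 = 11:25 AM UTC on Nov 9.
Add 8 hours and 45 minutes leg 1 → 8:10 PM UTC.
Add 6 hours and 39 minutes layover in Vantage Point → 2:49 AM UTC (Nov 10).
Add 12 hours and 15 minutes leg 2 → 3:04 PM UTC.
Add 7 hours and 6 minutes layover in Caracas → 10:10 PM UTC.
Add 13 hours and 5 minutes leg 3 → 11:15 AM UTC (Nov 11).
Add 4 hours and 35 minutes layover in Sable Harbour → 3:50 PM UTC.
Add 9 hours 15 minutes leg 4 → 1:05 AM UTC (Nov 12).
Kathmandu is UTC+5:45, so local arrival = 1:05 AM + 5:45 = 6:50 AM on Nov 12.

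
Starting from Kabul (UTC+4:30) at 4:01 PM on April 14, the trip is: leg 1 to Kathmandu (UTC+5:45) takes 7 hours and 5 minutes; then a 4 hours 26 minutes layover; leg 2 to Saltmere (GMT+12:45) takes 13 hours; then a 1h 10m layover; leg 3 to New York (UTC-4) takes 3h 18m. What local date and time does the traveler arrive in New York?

Convert departure to UTC: 4:01 PM − 4:30 = 11:31 AM UTC on Apr 14.
Add 7 hours 5 minutes leg 1 → 6:36 PM UTC.
Add 4 hours and 26 minutes layover in Kathmandu → 11:02 PM UTC.
Add 13 hours leg 2 → 12:02 PM UTC (Apr 15).
Add 1 hour and 10 minutes layover in Saltmere → 1:12 PM UTC.
Add 3 hours and 18 minutes leg 3 → 4:30 PM UTC.
New York is UTC−4:00, so local arrival = 4:30 PM − 4:00 = 12:30 PM on Apr 15.

12:30 PM on Apr 15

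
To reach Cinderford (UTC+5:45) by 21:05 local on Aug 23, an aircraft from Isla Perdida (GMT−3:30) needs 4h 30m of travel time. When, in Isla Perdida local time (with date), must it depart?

07:20 on August 23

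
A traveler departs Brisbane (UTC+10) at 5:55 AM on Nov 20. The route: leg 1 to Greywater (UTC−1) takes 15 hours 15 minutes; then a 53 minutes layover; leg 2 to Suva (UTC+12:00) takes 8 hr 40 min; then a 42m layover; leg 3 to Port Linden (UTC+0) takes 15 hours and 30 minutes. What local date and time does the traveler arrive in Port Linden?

Convert departure to UTC: 5:55 AM − 10:00 = 7:55 PM UTC on Nov 19.
Add 15 hours and 15 minutes leg 1 → 11:10 AM UTC (Nov 20).
Add 53 minutes layover in Greywater → 12:03 PM UTC.
Add 8 hours 40 minutes leg 2 → 8:43 PM UTC.
Add 42 minutes layover in Suva → 9:25 PM UTC.
Add 15 hours and 30 minutes leg 3 → 12:55 PM UTC (Nov 21).
Port Linden is UTC+0, so local arrival is the same: 12:55 PM on Nov 21.

12:55 PM on November 21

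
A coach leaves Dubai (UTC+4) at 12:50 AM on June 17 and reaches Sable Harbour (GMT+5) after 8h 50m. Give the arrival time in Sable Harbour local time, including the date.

10:40 AM on June 17

Convert departure to UTC: 12:50 AM − 4:00 = 8:50 PM UTC on Jun 16.
Add 8 hours and 50 minutes travel time → 5:40 AM UTC (Jun 17).
Sable Harbour is UTC+5:00, so local arrival = 5:40 AM + 5:00 = 10:40 AM on Jun 17.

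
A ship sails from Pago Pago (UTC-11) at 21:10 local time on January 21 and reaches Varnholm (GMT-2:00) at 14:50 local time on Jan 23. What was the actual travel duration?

Departure in UTC: 21:10 + 11:00 = 08:10 on Jan 22.
Arrival in UTC: 14:50 + 2:00 = 16:50 on Jan 23.
Elapsed = 16:50 − 08:10 (+1 day) = 32 hours 40 minutes.

32 hours 40 minutes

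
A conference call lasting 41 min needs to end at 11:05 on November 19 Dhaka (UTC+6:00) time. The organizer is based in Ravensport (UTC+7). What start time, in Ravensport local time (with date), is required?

Target end time in UTC: 11:05 − 6:00 = 05:05 on Nov 19.
Subtract 41 minutes → start 04:24 UTC on Nov 19.
Ravensport is UTC+7:00: 04:24 + 7:00 = 11:24 on Nov 19.

11:24 on November 19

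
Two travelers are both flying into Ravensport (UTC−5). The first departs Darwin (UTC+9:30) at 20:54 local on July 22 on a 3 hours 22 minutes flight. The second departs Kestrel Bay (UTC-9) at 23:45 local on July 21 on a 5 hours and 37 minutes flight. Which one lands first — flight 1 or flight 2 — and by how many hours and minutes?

the second, by 24 minutes

Flight 1 in UTC: 20:54 − 9:30 = 11:24 on Jul 22.
+3 hours 22 minutes → arrive 14:46 UTC on Jul 22.
Flight 2 in UTC: 23:45 + 9:00 = 08:45 on Jul 22.
+5 hours 37 minutes → arrive 14:22 UTC on Jul 22.
Flight 2 lands earlier by 24 minutes.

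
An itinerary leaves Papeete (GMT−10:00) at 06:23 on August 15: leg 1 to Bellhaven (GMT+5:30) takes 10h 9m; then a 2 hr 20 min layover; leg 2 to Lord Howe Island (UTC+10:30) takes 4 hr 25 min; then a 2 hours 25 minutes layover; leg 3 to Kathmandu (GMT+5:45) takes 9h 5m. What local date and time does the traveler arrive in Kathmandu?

02:32 on Aug 17

Convert departure to UTC: 06:23 + 10:00 = 16:23 UTC on Aug 15.
Add 10 hours 9 minutes leg 1 → 02:32 UTC (Aug 16).
Add 2 hours and 20 minutes layover in Bellhaven → 04:52 UTC.
Add 4 hours 25 minutes leg 2 → 09:17 UTC.
Add 2 hours 25 minutes layover in Lord Howe Island → 11:42 UTC.
Add 9 hours 5 minutes leg 3 → 20:47 UTC.
Kathmandu is UTC+5:45, so local arrival = 20:47 + 5:45 = 02:32 on Aug 17.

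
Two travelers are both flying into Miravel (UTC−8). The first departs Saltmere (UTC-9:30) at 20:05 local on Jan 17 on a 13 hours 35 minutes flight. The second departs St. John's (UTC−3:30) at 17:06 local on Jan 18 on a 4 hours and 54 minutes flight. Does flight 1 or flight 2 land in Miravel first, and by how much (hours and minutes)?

the first, by 6 hours 20 minutes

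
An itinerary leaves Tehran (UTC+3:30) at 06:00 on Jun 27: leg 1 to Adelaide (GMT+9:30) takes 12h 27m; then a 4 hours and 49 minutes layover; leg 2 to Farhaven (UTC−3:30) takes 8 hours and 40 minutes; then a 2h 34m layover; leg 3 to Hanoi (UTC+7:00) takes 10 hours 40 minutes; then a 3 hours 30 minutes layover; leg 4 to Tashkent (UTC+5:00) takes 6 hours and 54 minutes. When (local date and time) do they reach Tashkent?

Convert departure to UTC: 06:00 − 3:30 = 02:30 UTC on Jun 27.
Add 12 hours and 27 minutes leg 1 → 14:57 UTC.
Add 4 hours 49 minutes layover in Adelaide → 19:46 UTC.
Add 8 hours 40 minutes leg 2 → 04:26 UTC (Jun 28).
Add 2 hours and 34 minutes layover in Farhaven → 07:00 UTC.
Add 10 hours and 40 minutes leg 3 → 17:40 UTC.
Add 3 hours and 30 minutes layover in Hanoi → 21:10 UTC.
Add 6 hours 54 minutes leg 4 → 04:04 UTC (Jun 29).
Tashkent is UTC+5:00, so local arrival = 04:04 + 5:00 = 09:04 on Jun 29.

09:04 on June 29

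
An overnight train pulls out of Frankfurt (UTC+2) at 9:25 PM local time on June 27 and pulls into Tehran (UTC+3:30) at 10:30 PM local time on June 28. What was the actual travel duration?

23 hours 35 minutes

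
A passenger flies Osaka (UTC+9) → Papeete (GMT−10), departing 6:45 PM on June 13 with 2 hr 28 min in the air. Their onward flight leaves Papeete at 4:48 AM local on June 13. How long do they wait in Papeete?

2 hours 35 minutes

Convert departure to UTC: 6:45 PM − 9:00 = 9:45 AM UTC on Jun 13.
Add 2 hours 28 minutes flight time → 12:13 PM UTC.
Papeete is UTC−10:00, so local arrival = 12:13 PM − 10:00 = 2:13 AM on Jun 13.
Layover = 4:48 AM − 2:13 AM = 2 hours 35 minutes.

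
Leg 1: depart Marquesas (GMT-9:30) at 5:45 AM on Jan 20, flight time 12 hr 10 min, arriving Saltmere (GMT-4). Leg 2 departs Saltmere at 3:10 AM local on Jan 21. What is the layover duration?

3 hours 45 minutes

Convert departure to UTC: 5:45 AM + 9:30 = 3:15 PM UTC on Jan 20.
Add 12 hours and 10 minutes flight time → 3:25 AM UTC (Jan 21).
Saltmere is UTC−4:00, so local arrival = 3:25 AM − 4:00 = 11:25 PM on Jan 20.
Layover = 3:10 AM − 11:25 PM (+1 day) = 3 hours 45 minutes.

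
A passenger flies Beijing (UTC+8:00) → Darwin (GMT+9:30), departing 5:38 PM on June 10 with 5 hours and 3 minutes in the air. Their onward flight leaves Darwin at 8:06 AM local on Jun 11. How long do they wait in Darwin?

7 hours 55 minutes

Convert departure to UTC: 5:38 PM − 8:00 = 9:38 AM UTC on Jun 10.
Add 5 hours and 3 minutes flight time → 2:41 PM UTC.
Darwin is UTC+9:30, so local arrival = 2:41 PM + 9:30 = 12:11 AM on Jun 11.
Layover = 8:06 AM − 12:11 AM = 7 hours 55 minutes.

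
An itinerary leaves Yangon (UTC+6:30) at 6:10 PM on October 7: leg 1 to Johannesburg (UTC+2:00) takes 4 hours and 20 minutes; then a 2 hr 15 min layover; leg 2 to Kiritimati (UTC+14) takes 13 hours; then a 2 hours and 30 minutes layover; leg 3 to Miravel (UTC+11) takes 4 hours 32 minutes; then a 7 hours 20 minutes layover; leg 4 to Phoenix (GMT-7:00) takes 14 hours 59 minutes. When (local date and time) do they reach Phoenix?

5:36 AM on Oct 9

Convert departure to UTC: 6:10 PM − 6:30 = 11:40 AM UTC on Oct 7.
Add 4 hours 20 minutes leg 1 → 4:00 PM UTC.
Add 2 hours and 15 minutes layover in Johannesburg → 6:15 PM UTC.
Add 13 hours leg 2 → 7:15 AM UTC (Oct 8).
Add 2 hours and 30 minutes layover in Kiritimati → 9:45 AM UTC.
Add 4 hours 32 minutes leg 3 → 2:17 PM UTC.
Add 7 hours 20 minutes layover in Miravel → 9:37 PM UTC.
Add 14 hours and 59 minutes leg 4 → 12:36 PM UTC (Oct 9).
Phoenix is UTC−7:00, so local arrival = 12:36 PM − 7:00 = 5:36 AM on Oct 9.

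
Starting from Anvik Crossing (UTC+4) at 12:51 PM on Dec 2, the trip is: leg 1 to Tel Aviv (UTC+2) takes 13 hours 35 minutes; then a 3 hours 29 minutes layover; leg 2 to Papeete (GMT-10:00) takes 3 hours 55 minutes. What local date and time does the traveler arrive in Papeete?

Convert departure to UTC: 12:51 PM − 4:00 = 8:51 AM UTC on Dec 2.
Add 13 hours 35 minutes leg 1 → 10:26 PM UTC.
Add 3 hours 29 minutes layover in Tel Aviv → 1:55 AM UTC (Dec 3).
Add 3 hours and 55 minutes leg 2 → 5:50 AM UTC.
Papeete is UTC−10:00, so local arrival = 5:50 AM − 10:00 = 7:50 PM on Dec 2.

7:50 PM on December 2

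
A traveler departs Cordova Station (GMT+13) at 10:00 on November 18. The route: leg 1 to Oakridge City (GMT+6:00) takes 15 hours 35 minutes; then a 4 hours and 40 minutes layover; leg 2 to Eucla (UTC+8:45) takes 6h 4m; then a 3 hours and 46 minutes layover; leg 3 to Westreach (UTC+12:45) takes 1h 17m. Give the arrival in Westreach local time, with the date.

17:07 on November 19

Convert departure to UTC: 10:00 − 13:00 = 21:00 UTC on Nov 17.
Add 15 hours and 35 minutes leg 1 → 12:35 UTC (Nov 18).
Add 4 hours 40 minutes layover in Oakridge City → 17:15 UTC.
Add 6 hours 4 minutes leg 2 → 23:19 UTC.
Add 3 hours and 46 minutes layover in Eucla → 03:05 UTC (Nov 19).
Add 1 hour and 17 minutes leg 3 → 04:22 UTC.
Westreach is UTC+12:45, so local arrival = 04:22 + 12:45 = 17:07 on Nov 19.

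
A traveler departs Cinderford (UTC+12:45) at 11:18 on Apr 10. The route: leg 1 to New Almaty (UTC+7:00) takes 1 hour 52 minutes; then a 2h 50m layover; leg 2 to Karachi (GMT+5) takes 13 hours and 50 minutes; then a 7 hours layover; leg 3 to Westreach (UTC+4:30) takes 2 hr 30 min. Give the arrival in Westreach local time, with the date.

Convert departure to UTC: 11:18 − 12:45 = 22:33 UTC on Apr 9.
Add 1 hour and 52 minutes leg 1 → 00:25 UTC (Apr 10).
Add 2 hours 50 minutes layover in New Almaty → 03:15 UTC.
Add 13 hours 50 minutes leg 2 → 17:05 UTC.
Add 7 hours layover in Karachi → 00:05 UTC (Apr 11).
Add 2 hours 30 minutes leg 3 → 02:35 UTC.
Westreach is UTC+4:30, so local arrival = 02:35 + 4:30 = 07:05 on Apr 11.

07:05 on April 11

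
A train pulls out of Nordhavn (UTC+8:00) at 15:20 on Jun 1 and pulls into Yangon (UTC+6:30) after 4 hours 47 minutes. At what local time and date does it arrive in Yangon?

Convert departure to UTC: 15:20 − 8:00 = 07:20 UTC on Jun 1.
Add 4 hours 47 minutes travel time → 12:07 UTC.
Yangon is UTC+6:30, so local arrival = 12:07 + 6:30 = 18:37 on Jun 1.

18:37 on June 1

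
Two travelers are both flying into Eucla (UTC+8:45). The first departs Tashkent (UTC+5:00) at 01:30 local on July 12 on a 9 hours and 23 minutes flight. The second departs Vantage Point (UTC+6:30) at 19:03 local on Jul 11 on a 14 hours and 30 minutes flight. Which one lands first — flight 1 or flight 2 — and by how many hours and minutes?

Flight 1 in UTC: 01:30 − 5:00 = 20:30 on Jul 11.
+9 hours 23 minutes → arrive 05:53 UTC on Jul 12.
Flight 2 in UTC: 19:03 − 6:30 = 12:33 on Jul 11.
+14 hours and 30 minutes → arrive 03:03 UTC on Jul 12.
Flight 2 lands earlier by 2 hours 50 minutes.

the second, by 2 hours 50 minutes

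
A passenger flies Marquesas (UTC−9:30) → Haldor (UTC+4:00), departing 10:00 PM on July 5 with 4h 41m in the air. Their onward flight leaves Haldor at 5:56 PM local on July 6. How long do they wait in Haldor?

1 hour 45 minutes

Convert departure to UTC: 10:00 PM + 9:30 = 7:30 AM UTC on Jul 6.
Add 4 hours and 41 minutes flight time → 12:11 PM UTC.
Haldor is UTC+4:00, so local arrival = 12:11 PM + 4:00 = 4:11 PM on Jul 6.
Layover = 5:56 PM − 4:11 PM = 1 hour 45 minutes.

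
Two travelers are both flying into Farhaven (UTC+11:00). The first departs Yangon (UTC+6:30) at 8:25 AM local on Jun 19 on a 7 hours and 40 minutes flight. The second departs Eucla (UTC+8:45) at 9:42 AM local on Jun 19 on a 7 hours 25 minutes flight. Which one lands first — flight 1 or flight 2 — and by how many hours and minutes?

Flight 1 in UTC: 8:25 AM − 6:30 = 1:55 AM on Jun 19.
+7 hours and 40 minutes → arrive 9:35 AM UTC on Jun 19.
Flight 2 in UTC: 9:42 AM − 8:45 = 12:57 AM on Jun 19.
+7 hours and 25 minutes → arrive 8:22 AM UTC on Jun 19.
Flight 2 lands earlier by 1 hour 13 minutes.

the second, by 1 hour 13 minutes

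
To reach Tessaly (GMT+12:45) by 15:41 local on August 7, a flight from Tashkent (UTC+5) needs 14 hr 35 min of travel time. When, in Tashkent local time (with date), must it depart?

Target arrival in UTC: 15:41 − 12:45 = 02:56 on Aug 7.
Subtract 14 hours and 35 minutes → departure 12:21 UTC on Aug 6.
Tashkent is UTC+5:00: 12:21 + 5:00 = 17:21 on Aug 6.

17:21 on August 6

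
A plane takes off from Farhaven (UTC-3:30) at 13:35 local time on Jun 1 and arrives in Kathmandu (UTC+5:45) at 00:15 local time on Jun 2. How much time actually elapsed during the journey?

Departure in UTC: 13:35 + 3:30 = 17:05 on Jun 1.
Arrival in UTC: 00:15 − 5:45 = 18:30 on Jun 1.
Elapsed = 18:30 − 17:05 = 1 hour 25 minutes.

1 hour 25 minutes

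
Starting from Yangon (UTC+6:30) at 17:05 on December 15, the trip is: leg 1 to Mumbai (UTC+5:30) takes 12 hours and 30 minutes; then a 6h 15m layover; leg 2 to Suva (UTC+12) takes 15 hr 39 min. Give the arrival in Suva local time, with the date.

08:59 on December 17

Convert departure to UTC: 17:05 − 6:30 = 10:35 UTC on Dec 15.
Add 12 hours and 30 minutes leg 1 → 23:05 UTC.
Add 6 hours and 15 minutes layover in Mumbai → 05:20 UTC (Dec 16).
Add 15 hours 39 minutes leg 2 → 20:59 UTC.
Suva is UTC+12:00, so local arrival = 20:59 + 12:00 = 08:59 on Dec 17.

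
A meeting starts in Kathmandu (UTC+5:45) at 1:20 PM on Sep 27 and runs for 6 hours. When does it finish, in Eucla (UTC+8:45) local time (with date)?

10:20 PM on September 27

Convert start to UTC: 1:20 PM − 5:45 = 7:35 AM UTC on Sep 27.
Add 6 hours duration → 1:35 PM UTC.
Eucla is UTC+8:45, so local end time = 1:35 PM + 8:45 = 10:20 PM on Sep 27.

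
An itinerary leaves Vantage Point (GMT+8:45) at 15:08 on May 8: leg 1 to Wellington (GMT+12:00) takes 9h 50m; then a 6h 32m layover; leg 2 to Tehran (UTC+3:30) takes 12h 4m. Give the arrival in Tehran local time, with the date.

14:19 on May 9

Convert departure to UTC: 15:08 − 8:45 = 06:23 UTC on May 8.
Add 9 hours and 50 minutes leg 1 → 16:13 UTC.
Add 6 hours 32 minutes layover in Wellington → 22:45 UTC.
Add 12 hours 4 minutes leg 2 → 10:49 UTC (May 9).
Tehran is UTC+3:30, so local arrival = 10:49 + 3:30 = 14:19 on May 9.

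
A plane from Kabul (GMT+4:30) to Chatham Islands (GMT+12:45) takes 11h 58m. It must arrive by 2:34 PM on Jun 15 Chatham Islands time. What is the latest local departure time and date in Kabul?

6:21 PM on June 14

Target arrival in UTC: 2:34 PM − 12:45 = 1:49 AM on Jun 15.
Subtract 11 hours and 58 minutes → departure 1:51 PM UTC on Jun 14.
Kabul is UTC+4:30: 1:51 PM + 4:30 = 6:21 PM on Jun 14.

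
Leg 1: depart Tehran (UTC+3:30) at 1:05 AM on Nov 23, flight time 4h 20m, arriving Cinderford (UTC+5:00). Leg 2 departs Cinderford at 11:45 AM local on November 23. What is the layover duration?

4 hours 50 minutes

Convert departure to UTC: 1:05 AM − 3:30 = 9:35 PM UTC on Nov 22.
Add 4 hours and 20 minutes flight time → 1:55 AM UTC (Nov 23).
Cinderford is UTC+5:00, so local arrival = 1:55 AM + 5:00 = 6:55 AM on Nov 23.
Layover = 11:45 AM − 6:55 AM = 4 hours 50 minutes.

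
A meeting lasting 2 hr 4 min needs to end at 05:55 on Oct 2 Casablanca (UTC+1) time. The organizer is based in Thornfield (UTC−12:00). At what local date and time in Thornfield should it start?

14:51 on Oct 1

Target end time in UTC: 05:55 − 1:00 = 04:55 on Oct 2.
Subtract 2 hours 4 minutes → start 02:51 UTC on Oct 2.
Thornfield is UTC−12:00: 02:51 − 12:00 = 14:51 on Oct 1.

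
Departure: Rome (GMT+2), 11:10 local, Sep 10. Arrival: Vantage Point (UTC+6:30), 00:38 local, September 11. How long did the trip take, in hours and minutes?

Vantage Point is 4:30 ahead of Rome.
Clock-face elapsed time (ignoring zones) is 13 hours 28 minutes.
Actual elapsed = 13 hours 28 minutes − 4:30 = 8 hours 58 minutes.

8 hours 58 minutes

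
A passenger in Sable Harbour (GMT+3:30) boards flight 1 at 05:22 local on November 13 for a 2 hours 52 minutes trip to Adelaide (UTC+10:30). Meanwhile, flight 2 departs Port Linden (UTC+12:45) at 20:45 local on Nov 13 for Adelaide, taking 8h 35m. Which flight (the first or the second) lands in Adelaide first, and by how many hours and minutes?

Flight 1 in UTC: 05:22 − 3:30 = 01:52 on Nov 13.
+2 hours 52 minutes → arrive 04:44 UTC on Nov 13.
Flight 2 in UTC: 20:45 − 12:45 = 08:00 on Nov 13.
+8 hours and 35 minutes → arrive 16:35 UTC on Nov 13.
Flight 1 lands earlier by 11 hours 51 minutes.

the first, by 11 hours 51 minutes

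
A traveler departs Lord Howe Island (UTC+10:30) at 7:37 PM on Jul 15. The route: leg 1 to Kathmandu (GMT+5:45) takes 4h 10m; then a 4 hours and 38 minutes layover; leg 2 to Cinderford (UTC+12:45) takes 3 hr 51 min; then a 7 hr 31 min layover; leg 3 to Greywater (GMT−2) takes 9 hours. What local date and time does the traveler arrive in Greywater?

12:17 PM on July 16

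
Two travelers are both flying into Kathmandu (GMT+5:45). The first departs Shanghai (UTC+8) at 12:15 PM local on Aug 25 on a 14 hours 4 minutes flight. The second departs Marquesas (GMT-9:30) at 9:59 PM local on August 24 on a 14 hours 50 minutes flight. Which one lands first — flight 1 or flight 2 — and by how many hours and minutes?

Flight 1 in UTC: 12:15 PM − 8:00 = 4:15 AM on Aug 25.
+14 hours 4 minutes → arrive 6:19 PM UTC on Aug 25.
Flight 2 in UTC: 9:59 PM + 9:30 = 7:29 AM on Aug 25.
+14 hours and 50 minutes → arrive 10:19 PM UTC on Aug 25.
Flight 1 lands earlier by 4 hours.

the first, by 4 hours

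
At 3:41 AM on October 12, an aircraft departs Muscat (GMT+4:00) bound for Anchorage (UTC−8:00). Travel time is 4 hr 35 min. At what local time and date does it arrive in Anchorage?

8:16 PM on October 11

Anchorage is 12:00 behind Muscat.
After 4 hours 35 minutes it is 8:16 AM in Muscat.
Shift by the zone difference: 8:16 AM − 12:00 = 8:16 PM on Oct 11 in Anchorage.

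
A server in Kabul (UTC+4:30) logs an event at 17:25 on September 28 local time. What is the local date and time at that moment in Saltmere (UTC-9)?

03:55 on Sep 28

In UTC: 17:25 − 4:30 = 12:55 on Sep 28.
Saltmere is UTC−9:00: 12:55 − 9:00 = 03:55 on Sep 28.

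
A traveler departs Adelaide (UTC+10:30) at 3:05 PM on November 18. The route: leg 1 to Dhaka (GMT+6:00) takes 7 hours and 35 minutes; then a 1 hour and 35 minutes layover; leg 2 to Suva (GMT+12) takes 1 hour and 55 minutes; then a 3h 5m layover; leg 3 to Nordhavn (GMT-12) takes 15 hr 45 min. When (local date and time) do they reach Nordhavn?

Convert departure to UTC: 3:05 PM − 10:30 = 4:35 AM UTC on Nov 18.
Add 7 hours 35 minutes leg 1 → 12:10 PM UTC.
Add 1 hour 35 minutes layover in Dhaka → 1:45 PM UTC.
Add 1 hour 55 minutes leg 2 → 3:40 PM UTC.
Add 3 hours 5 minutes layover in Suva → 6:45 PM UTC.
Add 15 hours 45 minutes leg 3 → 10:30 AM UTC (Nov 19).
Nordhavn is UTC−12:00, so local arrival = 10:30 AM − 12:00 = 10:30 PM on Nov 18.

10:30 PM on November 18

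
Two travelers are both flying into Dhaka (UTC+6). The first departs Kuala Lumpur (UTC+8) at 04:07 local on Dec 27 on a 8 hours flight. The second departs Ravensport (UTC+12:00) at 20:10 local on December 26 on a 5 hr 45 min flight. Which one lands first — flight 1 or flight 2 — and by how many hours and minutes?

Flight 1 in UTC: 04:07 − 8:00 = 20:07 on Dec 26.
+8 hours → arrive 04:07 UTC on Dec 27.
Flight 2 in UTC: 20:10 − 12:00 = 08:10 on Dec 26.
+5 hours and 45 minutes → arrive 13:55 UTC on Dec 26.
Flight 2 lands earlier by 14 hours 12 minutes.

the second, by 14 hours 12 minutes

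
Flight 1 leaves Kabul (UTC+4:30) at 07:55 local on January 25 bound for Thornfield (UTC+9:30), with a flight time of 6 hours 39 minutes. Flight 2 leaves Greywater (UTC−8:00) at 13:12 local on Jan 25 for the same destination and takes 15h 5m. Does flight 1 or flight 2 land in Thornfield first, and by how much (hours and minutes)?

the first, by 26 hours 13 minutes

Flight 1 in UTC: 07:55 − 4:30 = 03:25 on Jan 25.
+6 hours and 39 minutes → arrive 10:04 UTC on Jan 25.
Flight 2 in UTC: 13:12 + 8:00 = 21:12 on Jan 25.
+15 hours and 5 minutes → arrive 12:17 UTC on Jan 26.
Flight 1 lands earlier by 26 hours 13 minutes.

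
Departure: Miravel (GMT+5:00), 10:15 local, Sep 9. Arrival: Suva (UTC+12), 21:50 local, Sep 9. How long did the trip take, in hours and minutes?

Departure in UTC: 10:15 − 5:00 = 05:15 on Sep 9.
Arrival in UTC: 21:50 − 12:00 = 09:50 on Sep 9.
Elapsed = 09:50 − 05:15 = 4 hours 35 minutes.

4 hours 35 minutes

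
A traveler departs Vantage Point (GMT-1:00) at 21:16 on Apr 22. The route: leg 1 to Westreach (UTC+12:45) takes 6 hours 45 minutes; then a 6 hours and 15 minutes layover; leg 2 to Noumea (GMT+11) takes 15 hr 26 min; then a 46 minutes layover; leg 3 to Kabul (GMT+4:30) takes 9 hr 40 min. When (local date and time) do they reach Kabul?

Convert departure to UTC: 21:16 + 1:00 = 22:16 UTC on Apr 22.
Add 6 hours 45 minutes leg 1 → 05:01 UTC (Apr 23).
Add 6 hours and 15 minutes layover in Westreach → 11:16 UTC.
Add 15 hours and 26 minutes leg 2 → 02:42 UTC (Apr 24).
Add 46 minutes layover in Noumea → 03:28 UTC.
Add 9 hours and 40 minutes leg 3 → 13:08 UTC.
Kabul is UTC+4:30, so local arrival = 13:08 + 4:30 = 17:38 on Apr 24.

17:38 on April 24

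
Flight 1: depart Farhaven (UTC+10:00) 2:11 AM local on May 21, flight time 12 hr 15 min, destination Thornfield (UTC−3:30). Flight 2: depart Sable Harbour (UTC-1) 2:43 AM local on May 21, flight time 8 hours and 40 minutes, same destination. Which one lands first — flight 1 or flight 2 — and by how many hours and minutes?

the first, by 7 hours 57 minutes

Flight 1 in UTC: 2:11 AM − 10:00 = 4:11 PM on May 20.
+12 hours 15 minutes → arrive 4:26 AM UTC on May 21.
Flight 2 in UTC: 2:43 AM + 1:00 = 3:43 AM on May 21.
+8 hours 40 minutes → arrive 12:23 PM UTC on May 21.
Flight 1 lands earlier by 7 hours 57 minutes.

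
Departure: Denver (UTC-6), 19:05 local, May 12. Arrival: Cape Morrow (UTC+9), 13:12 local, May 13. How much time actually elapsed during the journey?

Cape Morrow is 15:00 ahead of Denver.
Clock-face elapsed time (ignoring zones) is 18 hours 7 minutes.
Actual elapsed = 18 hours 7 minutes − 15:00 = 3 hours 7 minutes.

3 hours 7 minutes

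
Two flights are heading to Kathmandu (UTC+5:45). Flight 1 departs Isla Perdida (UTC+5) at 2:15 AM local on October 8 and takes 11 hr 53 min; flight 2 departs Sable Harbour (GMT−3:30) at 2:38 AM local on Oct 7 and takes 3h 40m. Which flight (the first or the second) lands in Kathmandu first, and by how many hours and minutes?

Flight 1 in UTC: 2:15 AM − 5:00 = 9:15 PM on Oct 7.
+11 hours and 53 minutes → arrive 9:08 AM UTC on Oct 8.
Flight 2 in UTC: 2:38 AM + 3:30 = 6:08 AM on Oct 7.
+3 hours and 40 minutes → arrive 9:48 AM UTC on Oct 7.
Flight 2 lands earlier by 23 hours 20 minutes.

the second, by 23 hours 20 minutes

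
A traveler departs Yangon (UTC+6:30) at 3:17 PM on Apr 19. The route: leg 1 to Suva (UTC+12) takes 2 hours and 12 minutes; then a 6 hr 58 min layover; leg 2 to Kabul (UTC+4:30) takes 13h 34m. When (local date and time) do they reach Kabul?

Convert departure to UTC: 3:17 PM − 6:30 = 8:47 AM UTC on Apr 19.
Add 2 hours 12 minutes leg 1 → 10:59 AM UTC.
Add 6 hours 58 minutes layover in Suva → 5:57 PM UTC.
Add 13 hours and 34 minutes leg 2 → 7:31 AM UTC (Apr 20).
Kabul is UTC+4:30, so local arrival = 7:31 AM + 4:30 = 12:01 PM on Apr 20.

12:01 PM on April 20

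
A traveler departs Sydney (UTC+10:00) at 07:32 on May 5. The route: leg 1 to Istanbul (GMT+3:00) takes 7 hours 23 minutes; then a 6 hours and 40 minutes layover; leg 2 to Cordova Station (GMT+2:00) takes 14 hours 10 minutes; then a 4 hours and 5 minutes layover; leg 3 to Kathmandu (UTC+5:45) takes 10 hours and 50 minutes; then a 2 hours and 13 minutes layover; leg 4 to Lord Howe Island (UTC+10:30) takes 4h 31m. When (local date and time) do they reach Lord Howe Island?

Convert departure to UTC: 07:32 − 10:00 = 21:32 UTC on May 4.
Add 7 hours 23 minutes leg 1 → 04:55 UTC (May 5).
Add 6 hours 40 minutes layover in Istanbul → 11:35 UTC.
Add 14 hours and 10 minutes leg 2 → 01:45 UTC (May 6).
Add 4 hours and 5 minutes layover in Cordova Station → 05:50 UTC.
Add 10 hours and 50 minutes leg 3 → 16:40 UTC.
Add 2 hours and 13 minutes layover in Kathmandu → 18:53 UTC.
Add 4 hours and 31 minutes leg 4 → 23:24 UTC.
Lord Howe Island is UTC+10:30, so local arrival = 23:24 + 10:30 = 09:54 on May 7.

09:54 on May 7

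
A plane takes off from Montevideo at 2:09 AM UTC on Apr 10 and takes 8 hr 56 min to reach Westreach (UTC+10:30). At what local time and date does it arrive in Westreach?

9:35 PM on April 10

Departure is given in UTC: 2:09 AM on Apr 10.
Add 8 hours 56 minutes → 11:05 AM UTC.
Westreach is UTC+10:30: 11:05 AM + 10:30 = 9:35 PM on Apr 10.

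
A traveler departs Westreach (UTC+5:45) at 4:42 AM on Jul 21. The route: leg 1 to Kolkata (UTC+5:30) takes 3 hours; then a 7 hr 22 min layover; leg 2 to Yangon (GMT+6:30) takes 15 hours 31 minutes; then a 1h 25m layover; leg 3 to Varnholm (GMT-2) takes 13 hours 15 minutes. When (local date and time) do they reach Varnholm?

1:30 PM on Jul 22

Convert departure to UTC: 4:42 AM − 5:45 = 10:57 PM UTC on Jul 20.
Add 3 hours leg 1 → 1:57 AM UTC (Jul 21).
Add 7 hours 22 minutes layover in Kolkata → 9:19 AM UTC.
Add 15 hours and 31 minutes leg 2 → 12:50 AM UTC (Jul 22).
Add 1 hour and 25 minutes layover in Yangon → 2:15 AM UTC.
Add 13 hours 15 minutes leg 3 → 3:30 PM UTC.
Varnholm is UTC−2:00, so local arrival = 3:30 PM − 2:00 = 1:30 PM on Jul 22.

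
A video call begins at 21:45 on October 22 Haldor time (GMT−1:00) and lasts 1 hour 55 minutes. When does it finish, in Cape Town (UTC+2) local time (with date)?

02:40 on October 23

Convert start to UTC: 21:45 + 1:00 = 22:45 UTC on Oct 22.
Add 1 hour and 55 minutes duration → 00:40 UTC (Oct 23).
Cape Town is UTC+2:00, so local end time = 00:40 + 2:00 = 02:40 on Oct 23.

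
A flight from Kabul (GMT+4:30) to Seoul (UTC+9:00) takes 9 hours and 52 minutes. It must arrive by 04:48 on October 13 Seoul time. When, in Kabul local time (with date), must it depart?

14:26 on October 12

Target arrival in UTC: 04:48 − 9:00 = 19:48 on Oct 12.
Subtract 9 hours and 52 minutes → departure 09:56 UTC on Oct 12.
Kabul is UTC+4:30: 09:56 + 4:30 = 14:26 on Oct 12.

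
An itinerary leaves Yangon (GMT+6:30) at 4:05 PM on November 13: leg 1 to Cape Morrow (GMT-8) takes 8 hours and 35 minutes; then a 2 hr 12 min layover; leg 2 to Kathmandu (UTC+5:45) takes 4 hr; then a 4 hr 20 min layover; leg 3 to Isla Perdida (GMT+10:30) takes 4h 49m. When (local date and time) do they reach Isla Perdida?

8:01 PM on November 14

Convert departure to UTC: 4:05 PM − 6:30 = 9:35 AM UTC on Nov 13.
Add 8 hours 35 minutes leg 1 → 6:10 PM UTC.
Add 2 hours and 12 minutes layover in Cape Morrow → 8:22 PM UTC.
Add 4 hours leg 2 → 12:22 AM UTC (Nov 14).
Add 4 hours and 20 minutes layover in Kathmandu → 4:42 AM UTC.
Add 4 hours 49 minutes leg 3 → 9:31 AM UTC.
Isla Perdida is UTC+10:30, so local arrival = 9:31 AM + 10:30 = 8:01 PM on Nov 14.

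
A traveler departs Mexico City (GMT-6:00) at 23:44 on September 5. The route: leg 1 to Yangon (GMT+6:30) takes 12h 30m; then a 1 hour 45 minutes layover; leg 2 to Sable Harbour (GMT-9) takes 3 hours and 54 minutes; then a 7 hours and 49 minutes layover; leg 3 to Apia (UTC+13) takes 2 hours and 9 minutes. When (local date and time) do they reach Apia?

Convert departure to UTC: 23:44 + 6:00 = 05:44 UTC on Sep 6.
Add 12 hours and 30 minutes leg 1 → 18:14 UTC.
Add 1 hour 45 minutes layover in Yangon → 19:59 UTC.
Add 3 hours and 54 minutes leg 2 → 23:53 UTC.
Add 7 hours and 49 minutes layover in Sable Harbour → 07:42 UTC (Sep 7).
Add 2 hours 9 minutes leg 3 → 09:51 UTC.
Apia is UTC+13:00, so local arrival = 09:51 + 13:00 = 22:51 on Sep 7.

22:51 on Sep 7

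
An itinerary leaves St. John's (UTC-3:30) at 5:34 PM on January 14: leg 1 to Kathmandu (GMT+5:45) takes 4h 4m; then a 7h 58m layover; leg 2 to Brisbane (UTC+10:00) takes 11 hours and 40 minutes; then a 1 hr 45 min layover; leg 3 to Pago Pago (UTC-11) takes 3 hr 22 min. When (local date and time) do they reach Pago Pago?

2:53 PM on January 15

Convert departure to UTC: 5:34 PM + 3:30 = 9:04 PM UTC on Jan 14.
Add 4 hours and 4 minutes leg 1 → 1:08 AM UTC (Jan 15).
Add 7 hours 58 minutes layover in Kathmandu → 9:06 AM UTC.
Add 11 hours and 40 minutes leg 2 → 8:46 PM UTC.
Add 1 hour 45 minutes layover in Brisbane → 10:31 PM UTC.
Add 3 hours 22 minutes leg 3 → 1:53 AM UTC (Jan 16).
Pago Pago is UTC−11:00, so local arrival = 1:53 AM − 11:00 = 2:53 PM on Jan 15.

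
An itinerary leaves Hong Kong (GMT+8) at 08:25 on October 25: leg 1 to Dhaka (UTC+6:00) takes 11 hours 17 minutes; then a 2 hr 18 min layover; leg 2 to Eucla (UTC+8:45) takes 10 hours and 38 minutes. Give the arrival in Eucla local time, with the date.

09:23 on October 26

Convert departure to UTC: 08:25 − 8:00 = 00:25 UTC on Oct 25.
Add 11 hours and 17 minutes leg 1 → 11:42 UTC.
Add 2 hours 18 minutes layover in Dhaka → 14:00 UTC.
Add 10 hours and 38 minutes leg 2 → 00:38 UTC (Oct 26).
Eucla is UTC+8:45, so local arrival = 00:38 + 8:45 = 09:23 on Oct 26.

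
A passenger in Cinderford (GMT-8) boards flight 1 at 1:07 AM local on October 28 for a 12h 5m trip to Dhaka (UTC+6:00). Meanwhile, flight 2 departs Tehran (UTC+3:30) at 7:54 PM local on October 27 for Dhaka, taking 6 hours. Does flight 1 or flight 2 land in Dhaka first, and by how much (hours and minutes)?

Flight 1 in UTC: 1:07 AM + 8:00 = 9:07 AM on Oct 28.
+12 hours and 5 minutes → arrive 9:12 PM UTC on Oct 28.
Flight 2 in UTC: 7:54 PM − 3:30 = 4:24 PM on Oct 27.
+6 hours → arrive 10:24 PM UTC on Oct 27.
Flight 2 lands earlier by 22 hours 48 minutes.

the second, by 22 hours 48 minutes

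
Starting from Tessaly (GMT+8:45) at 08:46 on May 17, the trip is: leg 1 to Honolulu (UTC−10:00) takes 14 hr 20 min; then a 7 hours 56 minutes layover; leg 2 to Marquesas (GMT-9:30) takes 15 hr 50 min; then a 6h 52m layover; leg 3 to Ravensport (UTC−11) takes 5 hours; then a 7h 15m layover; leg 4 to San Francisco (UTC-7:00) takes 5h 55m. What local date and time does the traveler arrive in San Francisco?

08:09 on May 19

Convert departure to UTC: 08:46 − 8:45 = 00:01 UTC on May 17.
Add 14 hours and 20 minutes leg 1 → 14:21 UTC.
Add 7 hours and 56 minutes layover in Honolulu → 22:17 UTC.
Add 15 hours 50 minutes leg 2 → 14:07 UTC (May 18).
Add 6 hours 52 minutes layover in Marquesas → 20:59 UTC.
Add 5 hours leg 3 → 01:59 UTC (May 19).
Add 7 hours 15 minutes layover in Ravensport → 09:14 UTC.
Add 5 hours 55 minutes leg 4 → 15:09 UTC.
San Francisco is UTC−7:00, so local arrival = 15:09 − 7:00 = 08:09 on May 19.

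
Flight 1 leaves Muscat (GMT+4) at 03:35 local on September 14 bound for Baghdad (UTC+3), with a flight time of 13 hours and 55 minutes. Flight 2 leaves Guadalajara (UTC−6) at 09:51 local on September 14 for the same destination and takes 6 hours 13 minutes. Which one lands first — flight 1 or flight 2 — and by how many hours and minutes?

the first, by 8 hours 34 minutes

Flight 1 in UTC: 03:35 − 4:00 = 23:35 on Sep 13.
+13 hours 55 minutes → arrive 13:30 UTC on Sep 14.
Flight 2 in UTC: 09:51 + 6:00 = 15:51 on Sep 14.
+6 hours 13 minutes → arrive 22:04 UTC on Sep 14.
Flight 1 lands earlier by 8 hours 34 minutes.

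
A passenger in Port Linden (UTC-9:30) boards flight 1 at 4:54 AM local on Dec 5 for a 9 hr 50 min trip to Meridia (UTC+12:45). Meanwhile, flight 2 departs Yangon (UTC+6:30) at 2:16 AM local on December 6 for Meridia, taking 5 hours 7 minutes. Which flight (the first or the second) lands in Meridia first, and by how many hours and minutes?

the first, by 39 minutes

Flight 1 in UTC: 4:54 AM + 9:30 = 2:24 PM on Dec 5.
+9 hours and 50 minutes → arrive 12:14 AM UTC on Dec 6.
Flight 2 in UTC: 2:16 AM − 6:30 = 7:46 PM on Dec 5.
+5 hours and 7 minutes → arrive 12:53 AM UTC on Dec 6.
Flight 1 lands earlier by 39 minutes.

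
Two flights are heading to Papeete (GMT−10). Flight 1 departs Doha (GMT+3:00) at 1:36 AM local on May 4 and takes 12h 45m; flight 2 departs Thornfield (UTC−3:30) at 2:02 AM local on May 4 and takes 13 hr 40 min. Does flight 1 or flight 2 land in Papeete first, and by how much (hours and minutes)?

the first, by 7 hours 51 minutes

Flight 1 in UTC: 1:36 AM − 3:00 = 10:36 PM on May 3.
+12 hours and 45 minutes → arrive 11:21 AM UTC on May 4.
Flight 2 in UTC: 2:02 AM + 3:30 = 5:32 AM on May 4.
+13 hours and 40 minutes → arrive 7:12 PM UTC on May 4.
Flight 1 lands earlier by 7 hours 51 minutes.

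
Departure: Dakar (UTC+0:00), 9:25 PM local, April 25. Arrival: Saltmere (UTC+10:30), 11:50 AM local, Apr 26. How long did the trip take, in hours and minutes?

3 hours 55 minutes

Departure is already UTC: 9:25 PM on Apr 25.
Arrival in UTC: 11:50 AM − 10:30 = 1:20 AM on Apr 26.
Elapsed = 1:20 AM − 9:25 PM (+1 day) = 3 hours 55 minutes.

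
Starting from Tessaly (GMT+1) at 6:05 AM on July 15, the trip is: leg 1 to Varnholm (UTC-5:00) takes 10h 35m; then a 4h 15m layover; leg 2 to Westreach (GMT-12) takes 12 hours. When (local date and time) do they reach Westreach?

7:55 PM on July 15

Convert departure to UTC: 6:05 AM − 1:00 = 5:05 AM UTC on Jul 15.
Add 10 hours and 35 minutes leg 1 → 3:40 PM UTC.
Add 4 hours 15 minutes layover in Varnholm → 7:55 PM UTC.
Add 12 hours leg 2 → 7:55 AM UTC (Jul 16).
Westreach is UTC−12:00, so local arrival = 7:55 AM − 12:00 = 7:55 PM on Jul 15.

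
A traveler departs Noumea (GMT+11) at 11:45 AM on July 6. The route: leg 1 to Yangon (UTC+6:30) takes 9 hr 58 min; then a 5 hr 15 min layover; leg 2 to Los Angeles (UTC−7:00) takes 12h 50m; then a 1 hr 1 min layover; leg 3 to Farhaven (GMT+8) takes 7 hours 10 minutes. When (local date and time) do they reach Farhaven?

Convert departure to UTC: 11:45 AM − 11:00 = 12:45 AM UTC on Jul 6.
Add 9 hours 58 minutes leg 1 → 10:43 AM UTC.
Add 5 hours 15 minutes layover in Yangon → 3:58 PM UTC.
Add 12 hours 50 minutes leg 2 → 4:48 AM UTC (Jul 7).
Add 1 hour 1 minute layover in Los Angeles → 5:49 AM UTC.
Add 7 hours 10 minutes leg 3 → 12:59 PM UTC.
Farhaven is UTC+8:00, so local arrival = 12:59 PM + 8:00 = 8:59 PM on Jul 7.

8:59 PM on July 7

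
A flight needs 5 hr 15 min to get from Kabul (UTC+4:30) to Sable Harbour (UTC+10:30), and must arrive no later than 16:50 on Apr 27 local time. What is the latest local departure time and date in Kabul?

05:35 on Apr 27

Target arrival in UTC: 16:50 − 10:30 = 06:20 on Apr 27.
Subtract 5 hours 15 minutes → departure 01:05 UTC on Apr 27.
Kabul is UTC+4:30: 01:05 + 4:30 = 05:35 on Apr 27.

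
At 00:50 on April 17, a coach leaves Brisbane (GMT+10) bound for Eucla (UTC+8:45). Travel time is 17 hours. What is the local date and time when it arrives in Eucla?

16:35 on April 17

Convert departure to UTC: 00:50 − 10:00 = 14:50 UTC on Apr 16.
Add 17 hours travel time → 07:50 UTC (Apr 17).
Eucla is UTC+8:45, so local arrival = 07:50 + 8:45 = 16:35 on Apr 17.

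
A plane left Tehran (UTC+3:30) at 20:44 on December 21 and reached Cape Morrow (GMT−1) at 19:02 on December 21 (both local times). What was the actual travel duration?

Departure in UTC: 20:44 − 3:30 = 17:14 on Dec 21.
Arrival in UTC: 19:02 + 1:00 = 20:02 on Dec 21.
Elapsed = 20:02 − 17:14 = 2 hours 48 minutes.

2 hours 48 minutes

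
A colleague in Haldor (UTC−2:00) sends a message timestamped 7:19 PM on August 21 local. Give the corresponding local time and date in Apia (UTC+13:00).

10:19 AM on Aug 22

In UTC: 7:19 PM + 2:00 = 9:19 PM on Aug 21.
Apia is UTC+13:00: 9:19 PM + 13:00 = 10:19 AM on Aug 22.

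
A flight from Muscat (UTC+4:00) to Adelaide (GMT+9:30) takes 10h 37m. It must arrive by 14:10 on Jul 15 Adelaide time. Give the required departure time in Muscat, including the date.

22:03 on Jul 14

Target arrival in UTC: 14:10 − 9:30 = 04:40 on Jul 15.
Subtract 10 hours 37 minutes → departure 18:03 UTC on Jul 14.
Muscat is UTC+4:00: 18:03 + 4:00 = 22:03 on Jul 14.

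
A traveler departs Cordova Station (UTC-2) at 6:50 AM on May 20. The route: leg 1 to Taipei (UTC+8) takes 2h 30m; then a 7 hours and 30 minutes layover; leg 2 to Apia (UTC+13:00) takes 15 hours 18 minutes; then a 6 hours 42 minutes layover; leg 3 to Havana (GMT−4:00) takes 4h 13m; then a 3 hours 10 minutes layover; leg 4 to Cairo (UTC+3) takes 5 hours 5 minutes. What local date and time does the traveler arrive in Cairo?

Convert departure to UTC: 6:50 AM + 2:00 = 8:50 AM UTC on May 20.
Add 2 hours 30 minutes leg 1 → 11:20 AM UTC.
Add 7 hours 30 minutes layover in Taipei → 6:50 PM UTC.
Add 15 hours 18 minutes leg 2 → 10:08 AM UTC (May 21).
Add 6 hours and 42 minutes layover in Apia → 4:50 PM UTC.
Add 4 hours and 13 minutes leg 3 → 9:03 PM UTC.
Add 3 hours and 10 minutes layover in Havana → 12:13 AM UTC (May 22).
Add 5 hours and 5 minutes leg 4 → 5:18 AM UTC.
Cairo is UTC+3:00, so local arrival = 5:18 AM + 3:00 = 8:18 AM on May 22.

8:18 AM on May 22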